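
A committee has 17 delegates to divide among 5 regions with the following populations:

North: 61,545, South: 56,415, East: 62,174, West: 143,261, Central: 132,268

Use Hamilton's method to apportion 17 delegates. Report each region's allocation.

North 2, South 2, East 2, West 6, Central 5

Standard divisor: 455663 ÷ 17 ≈ 26803.706.
Standard quotas: North 2.2961, South 2.1047, East 2.3196, West 5.3448, Central 4.9347.
Lower quotas: North 2, South 2, East 2, West 5, Central 4 (sum 15, leaving 2 seats).
Remainders in descending order: Central 0.9347, West 0.3448, East 0.3196, North 0.2961, South 0.1047.
The surplus seats go to Central, West.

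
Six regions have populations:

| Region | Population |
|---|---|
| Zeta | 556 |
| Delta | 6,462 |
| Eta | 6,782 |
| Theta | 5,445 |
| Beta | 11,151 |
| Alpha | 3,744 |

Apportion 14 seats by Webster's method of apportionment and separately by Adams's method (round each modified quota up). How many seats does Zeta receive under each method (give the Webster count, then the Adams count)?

Webster: Zeta 0, Delta 3, Eta 3, Theta 2, Beta 4, Alpha 2.
Adams: Zeta 1, Delta 2, Eta 3, Theta 2, Beta 4, Alpha 2.
Zeta gets 0 under Webster and 1 under Adams.

0 and 1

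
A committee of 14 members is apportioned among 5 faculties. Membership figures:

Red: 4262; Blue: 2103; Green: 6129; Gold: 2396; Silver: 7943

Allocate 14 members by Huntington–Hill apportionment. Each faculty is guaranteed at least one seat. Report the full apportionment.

Red 3, Blue 1, Green 4, Gold 1, Silver 5

With divisor 1717: modified quotas Red 2.482, Blue 1.225, Green 3.570, Gold 1.395, Silver 4.626.
Geometric-mean thresholds: Red √(2·3)=2.449, Blue √(1·2)=1.414, Green √(3·4)=3.464, Gold √(1·2)=1.414, Silver √(4·5)=4.472.
Each quota rounded against its threshold gives Red 3, Blue 1, Green 4, Gold 1, Silver 5 (total 14).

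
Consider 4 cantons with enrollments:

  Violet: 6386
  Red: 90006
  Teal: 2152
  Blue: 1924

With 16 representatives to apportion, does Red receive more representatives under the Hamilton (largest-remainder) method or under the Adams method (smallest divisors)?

Hamilton

Hamilton: Violet 1, Red 14, Teal 1, Blue 0.
Adams: Violet 1, Red 13, Teal 1, Blue 1.
Red gets 14 under Hamilton and 13 under Adams.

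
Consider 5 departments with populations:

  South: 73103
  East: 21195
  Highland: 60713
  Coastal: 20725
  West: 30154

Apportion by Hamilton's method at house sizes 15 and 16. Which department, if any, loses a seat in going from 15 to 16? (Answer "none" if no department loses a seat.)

At 15 seats: South 5, East 2, Highland 4, Coastal 2, West 2.
At 16 seats: South 6, East 2, Highland 5, Coastal 1, West 2.
Coastal drops from 2 to 1.

Coastal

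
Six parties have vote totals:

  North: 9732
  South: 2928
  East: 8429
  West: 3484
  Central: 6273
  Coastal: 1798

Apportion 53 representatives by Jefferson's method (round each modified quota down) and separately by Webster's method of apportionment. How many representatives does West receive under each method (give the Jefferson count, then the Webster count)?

Jefferson: North 16, South 5, East 14, West 5, Central 10, Coastal 3.
Webster: North 16, South 5, East 13, West 6, Central 10, Coastal 3.
West gets 5 under Jefferson and 6 under Webster.

5 and 6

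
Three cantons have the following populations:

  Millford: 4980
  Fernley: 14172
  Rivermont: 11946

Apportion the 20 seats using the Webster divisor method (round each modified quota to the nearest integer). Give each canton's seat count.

Millford 3, Fernley 9, Rivermont 8

Standard divisor 31098/20 ≈ 1554.9; standard quotas: Millford 3.203, Fernley 9.114, Rivermont 7.683.
Rounding to the nearest integer gives Millford 3, Fernley 9, Rivermont 8 — total 20, matching the house size, so no adjustment is needed.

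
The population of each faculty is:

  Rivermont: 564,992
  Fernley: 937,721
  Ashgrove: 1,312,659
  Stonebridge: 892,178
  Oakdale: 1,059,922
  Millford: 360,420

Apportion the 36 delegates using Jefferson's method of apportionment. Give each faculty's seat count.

Standard divisor 5127892/36 ≈ 142441.444; standard quotas: Rivermont 3.966, Fernley 6.583, Ashgrove 9.215, Stonebridge 6.263, Oakdale 7.441, Millford 2.530.
Rounding down gives 3, 6, 9, 6, 7, 2 = 33 seats, so the divisor must be adjusted.
With modified divisor 131900: modified quotas Rivermont 4.283, Fernley 7.109, Ashgrove 9.952, Stonebridge 6.764, Oakdale 8.036, Millford 2.733.
Rounding down: Rivermont 4, Fernley 7, Ashgrove 9, Stonebridge 6, Oakdale 8, Millford 2 (total 36).

Rivermont 4, Fernley 7, Ashgrove 9, Stonebridge 6, Oakdale 8, Millford 2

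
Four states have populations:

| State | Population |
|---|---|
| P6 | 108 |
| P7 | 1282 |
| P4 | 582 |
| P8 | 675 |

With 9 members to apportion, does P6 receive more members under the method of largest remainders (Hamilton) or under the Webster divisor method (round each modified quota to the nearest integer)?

Hamilton

Hamilton: P6 1, P7 4, P4 2, P8 2.
Webster: P6 0, P7 5, P4 2, P8 2.
P6 gets 1 under Hamilton and 0 under Webster.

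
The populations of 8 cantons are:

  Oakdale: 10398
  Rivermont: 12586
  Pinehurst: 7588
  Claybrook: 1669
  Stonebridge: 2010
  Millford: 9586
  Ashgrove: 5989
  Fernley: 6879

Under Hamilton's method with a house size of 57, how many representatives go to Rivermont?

13

Standard divisor: 56705 ÷ 57 ≈ 994.825.
Standard quotas: Oakdale 10.4521, Rivermont 12.6515, Pinehurst 7.6275, Claybrook 1.6777, Stonebridge 2.0205, Millford 9.6359, Ashgrove 6.0202, Fernley 6.9148.
Lower quotas: Oakdale 10, Rivermont 12, Pinehurst 7, Claybrook 1, Stonebridge 2, Millford 9, Ashgrove 6, Fernley 6 (sum 53, leaving 4 seats).
Remainders in descending order: Fernley 0.9148, Claybrook 0.6777, Rivermont 0.6515, Millford 0.6359, Pinehurst 0.6275, Oakdale 0.4521, Stonebridge 0.0205, Ashgrove 0.0202.
The surplus seats go to Fernley, Claybrook, Rivermont, Millford.
Rivermont receives 13.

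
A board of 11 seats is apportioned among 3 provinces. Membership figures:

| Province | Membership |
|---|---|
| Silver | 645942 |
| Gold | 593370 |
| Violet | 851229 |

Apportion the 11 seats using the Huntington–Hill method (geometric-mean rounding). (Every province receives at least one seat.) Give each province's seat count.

With divisor 188404: modified quotas Silver 3.428, Gold 3.149, Violet 4.518.
Geometric-mean thresholds: Silver √(3·4)=3.464, Gold √(3·4)=3.464, Violet √(4·5)=4.472.
Each quota rounded against its threshold gives Silver 3, Gold 3, Violet 5 (total 11).

Silver=3, Gold=3, Violet=5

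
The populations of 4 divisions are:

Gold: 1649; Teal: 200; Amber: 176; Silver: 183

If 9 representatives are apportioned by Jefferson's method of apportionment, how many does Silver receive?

Standard divisor 2208/9 ≈ 245.333; standard quotas: Gold 6.721, Teal 0.815, Amber 0.717, Silver 0.746.
Rounding down gives 6, 0, 0, 0 = 6 seats, so the divisor must be adjusted.
With modified divisor 190: modified quotas Gold 8.679, Teal 1.053, Amber 0.926, Silver 0.963.
Rounding down: Gold 8, Teal 1, Amber 0, Silver 0 (total 9).
Silver receives 0.

0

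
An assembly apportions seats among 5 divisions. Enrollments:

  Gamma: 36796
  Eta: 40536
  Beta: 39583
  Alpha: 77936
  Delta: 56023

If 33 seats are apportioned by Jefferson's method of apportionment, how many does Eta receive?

5

Standard divisor 250874/33 ≈ 7602.242; standard quotas: Gamma 4.840, Eta 5.332, Beta 5.207, Alpha 10.252, Delta 7.369.
Rounding down gives 4, 5, 5, 10, 7 = 31 seats, so the divisor must be adjusted.
With modified divisor 7040: modified quotas Gamma 5.227, Eta 5.758, Beta 5.623, Alpha 11.070, Delta 7.958.
Rounding down: Gamma 5, Eta 5, Beta 5, Alpha 11, Delta 7 (total 33).
Eta receives 5.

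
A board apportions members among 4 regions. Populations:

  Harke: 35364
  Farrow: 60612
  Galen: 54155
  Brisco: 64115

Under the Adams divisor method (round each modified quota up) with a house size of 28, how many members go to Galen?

Standard divisor 214246/28 ≈ 7651.643; standard quotas: Harke 4.622, Farrow 7.921, Galen 7.078, Brisco 8.379.
Rounding up gives 5, 8, 8, 9 = 30 seats, so the divisor must be adjusted.
With modified divisor 8300: modified quotas Harke 4.261, Farrow 7.303, Galen 6.525, Brisco 7.725.
Rounding up: Harke 5, Farrow 8, Galen 7, Brisco 8 (total 28).
Galen receives 7.

7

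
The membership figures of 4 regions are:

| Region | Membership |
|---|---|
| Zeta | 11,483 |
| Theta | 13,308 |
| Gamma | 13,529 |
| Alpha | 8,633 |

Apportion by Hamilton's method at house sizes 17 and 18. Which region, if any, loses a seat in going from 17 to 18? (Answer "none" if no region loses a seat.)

At 17 seats: Zeta 4, Theta 5, Gamma 5, Alpha 3.
At 18 seats: Zeta 5, Theta 5, Gamma 5, Alpha 3.
No region's allocation decreased.

none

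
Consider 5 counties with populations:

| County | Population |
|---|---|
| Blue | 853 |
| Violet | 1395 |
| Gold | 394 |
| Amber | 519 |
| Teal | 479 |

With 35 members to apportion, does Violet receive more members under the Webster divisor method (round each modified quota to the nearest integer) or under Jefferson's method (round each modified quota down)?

Webster: Blue 8, Violet 13, Gold 4, Amber 5, Teal 5.
Jefferson: Blue 8, Violet 14, Gold 4, Amber 5, Teal 4.
Violet gets 13 under Webster and 14 under Jefferson.

Jefferson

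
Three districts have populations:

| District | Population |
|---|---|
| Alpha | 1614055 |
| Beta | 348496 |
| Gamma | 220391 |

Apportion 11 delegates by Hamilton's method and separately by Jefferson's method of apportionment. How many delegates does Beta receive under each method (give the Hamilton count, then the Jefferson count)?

2 and 1

Hamilton: Alpha 8, Beta 2, Gamma 1.
Jefferson: Alpha 9, Beta 1, Gamma 1.
Beta gets 2 under Hamilton and 1 under Jefferson.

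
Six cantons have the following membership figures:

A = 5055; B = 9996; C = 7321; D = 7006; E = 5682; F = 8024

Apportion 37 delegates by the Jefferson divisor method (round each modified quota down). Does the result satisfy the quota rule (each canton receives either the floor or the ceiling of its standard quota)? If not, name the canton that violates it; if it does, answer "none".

Standard quotas: A 4.341, B 8.584, C 6.287, D 6.017, E 4.880, F 6.891.
Jefferson allocation: A 4, B 9, C 6, D 6, E 5, F 7.
Every allocation lies between the lower and upper quota.

none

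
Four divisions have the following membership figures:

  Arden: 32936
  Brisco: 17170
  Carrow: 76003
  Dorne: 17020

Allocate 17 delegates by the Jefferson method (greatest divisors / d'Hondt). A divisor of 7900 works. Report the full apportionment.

Arden=4, Brisco=2, Carrow=9, Dorne=2

With modified divisor 7900: modified quotas Arden 4.169, Brisco 2.173, Carrow 9.621, Dorne 2.154.
Rounding down: Arden 4, Brisco 2, Carrow 9, Dorne 2 (total 17).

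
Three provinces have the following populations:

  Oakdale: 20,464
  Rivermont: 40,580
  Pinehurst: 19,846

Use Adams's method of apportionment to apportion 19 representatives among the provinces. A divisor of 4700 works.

With modified divisor 4700: modified quotas Oakdale 4.354, Rivermont 8.634, Pinehurst 4.223.
Rounding up: Oakdale 5, Rivermont 9, Pinehurst 5 (total 19).

Oakdale=5, Rivermont=9, Pinehurst=5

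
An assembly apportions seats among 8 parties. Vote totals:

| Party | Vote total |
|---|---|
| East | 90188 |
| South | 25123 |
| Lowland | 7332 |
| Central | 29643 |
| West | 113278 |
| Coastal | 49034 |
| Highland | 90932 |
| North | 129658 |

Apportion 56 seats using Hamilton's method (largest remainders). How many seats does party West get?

The standard divisor is 535188/56 ≈ 9556.929.
Standard quotas: East 9.4369, South 2.6288, Lowland 0.7672, Central 3.1017, West 11.8530, Coastal 5.1307, Highland 9.5148, North 13.5669.
Lower quotas: East 9, South 2, Lowland 0, Central 3, West 11, Coastal 5, Highland 9, North 13 (sum 52, leaving 4 seats).
Remainders in descending order: West 0.8530, Lowland 0.7672, South 0.6288, North 0.5669, Highland 0.5148, East 0.4369, Coastal 0.1307, Central 0.1017.
The surplus seats go to West, Lowland, South, North.
West receives 12.

12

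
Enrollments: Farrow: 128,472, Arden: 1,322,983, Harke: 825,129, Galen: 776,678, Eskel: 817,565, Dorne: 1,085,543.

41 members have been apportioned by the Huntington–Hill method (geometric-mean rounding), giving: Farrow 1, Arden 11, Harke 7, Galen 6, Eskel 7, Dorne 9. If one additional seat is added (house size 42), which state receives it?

Galen

Priority for the next seat is population ÷ (√(s·(s+1))).
Priorities: Farrow 90843.422, Arden 115150.890, Harke 110262.501, Galen 119844.017, Eskel 109251.719, Dorne 114426.279.
Highest priority: Galen.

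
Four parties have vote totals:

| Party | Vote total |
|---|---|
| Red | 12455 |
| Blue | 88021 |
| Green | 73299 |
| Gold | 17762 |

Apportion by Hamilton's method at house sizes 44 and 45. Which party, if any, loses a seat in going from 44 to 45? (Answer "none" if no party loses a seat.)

none

At 44 seats: Red 3, Blue 20, Green 17, Gold 4.
At 45 seats: Red 3, Blue 21, Green 17, Gold 4.
No party's allocation decreased.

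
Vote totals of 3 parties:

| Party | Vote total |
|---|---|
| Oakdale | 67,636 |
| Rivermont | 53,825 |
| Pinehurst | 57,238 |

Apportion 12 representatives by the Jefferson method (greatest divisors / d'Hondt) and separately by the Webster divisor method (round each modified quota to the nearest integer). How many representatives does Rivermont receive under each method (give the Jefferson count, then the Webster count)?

3 and 4

Jefferson: Oakdale 5, Rivermont 3, Pinehurst 4.
Webster: Oakdale 4, Rivermont 4, Pinehurst 4.
Rivermont gets 3 under Jefferson and 4 under Webster.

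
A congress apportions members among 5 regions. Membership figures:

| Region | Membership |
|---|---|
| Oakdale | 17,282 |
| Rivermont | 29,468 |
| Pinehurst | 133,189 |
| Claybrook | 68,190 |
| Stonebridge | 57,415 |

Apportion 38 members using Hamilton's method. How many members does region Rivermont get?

4

Total 305544; standard divisor 305544/38 ≈ 8040.632.
Standard quotas: Oakdale 2.1493, Rivermont 3.6649, Pinehurst 16.5645, Claybrook 8.4807, Stonebridge 7.1406.
Lower quotas: Oakdale 2, Rivermont 3, Pinehurst 16, Claybrook 8, Stonebridge 7 (sum 36, leaving 2 seats).
Remainders in descending order: Rivermont 0.6649, Pinehurst 0.5645, Claybrook 0.4807, Oakdale 0.1493, Stonebridge 0.1406.
Largest remainders: Rivermont, Pinehurst receive the extra seats.
Rivermont receives 4.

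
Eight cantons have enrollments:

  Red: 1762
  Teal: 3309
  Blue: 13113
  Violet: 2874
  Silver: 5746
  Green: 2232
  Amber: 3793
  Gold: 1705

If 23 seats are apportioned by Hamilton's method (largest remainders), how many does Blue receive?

Standard divisor: 34534 ÷ 23 ≈ 1501.478.
Standard quotas: Red 1.1735, Teal 2.2038, Blue 8.7334, Violet 1.9141, Silver 3.8269, Green 1.4865, Amber 2.5262, Gold 1.1355.
Lower quotas: Red 1, Teal 2, Blue 8, Violet 1, Silver 3, Green 1, Amber 2, Gold 1 (sum 19, leaving 4 seats).
Remainders in descending order: Violet 0.9141, Silver 0.8269, Blue 0.7334, Amber 0.5262, Green 0.4865, Teal 0.2038, Red 0.1735, Gold 0.1355.
Largest remainders: Violet, Silver, Blue, Amber receive the extra seats.
Blue receives 9.

9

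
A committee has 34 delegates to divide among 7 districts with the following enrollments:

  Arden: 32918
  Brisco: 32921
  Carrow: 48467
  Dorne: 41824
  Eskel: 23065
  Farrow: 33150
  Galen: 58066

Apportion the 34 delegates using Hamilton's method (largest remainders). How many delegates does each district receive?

Arden 4, Brisco 4, Carrow 6, Dorne 5, Eskel 3, Farrow 4, Galen 8

The standard divisor is 270411/34 ≈ 7953.265.
Standard quotas: Arden 4.1389, Brisco 4.1393, Carrow 6.0940, Dorne 5.2587, Eskel 2.9001, Farrow 4.1681, Galen 7.3009.
Lower quotas: Arden 4, Brisco 4, Carrow 6, Dorne 5, Eskel 2, Farrow 4, Galen 7 (sum 32, leaving 2 seats).
Remainders in descending order: Eskel 0.9001, Galen 0.3009, Dorne 0.2587, Farrow 0.1681, Brisco 0.1393, Arden 0.1389, Carrow 0.0940.
Largest remainders: Eskel, Galen receive the extra seats.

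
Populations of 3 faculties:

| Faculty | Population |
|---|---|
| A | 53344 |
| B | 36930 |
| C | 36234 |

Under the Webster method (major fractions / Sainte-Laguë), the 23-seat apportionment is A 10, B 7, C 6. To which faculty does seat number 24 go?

C

Priority for the next seat is population ÷ (current seats + 0.5).
Priorities: A 5080.381, B 4924.000, C 5574.462.
Highest priority: C.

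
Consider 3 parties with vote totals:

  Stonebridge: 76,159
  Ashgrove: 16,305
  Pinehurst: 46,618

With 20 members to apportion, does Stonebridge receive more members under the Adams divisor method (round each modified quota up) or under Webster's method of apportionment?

Adams: Stonebridge 10, Ashgrove 3, Pinehurst 7.
Webster: Stonebridge 11, Ashgrove 2, Pinehurst 7.
Stonebridge gets 10 under Adams and 11 under Webster.

Webster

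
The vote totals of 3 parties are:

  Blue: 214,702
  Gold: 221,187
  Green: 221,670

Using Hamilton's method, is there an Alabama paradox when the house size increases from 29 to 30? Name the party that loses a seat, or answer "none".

none

At 29 seats: Blue 9, Gold 10, Green 10.
At 30 seats: Blue 10, Gold 10, Green 10.
No party's allocation decreased.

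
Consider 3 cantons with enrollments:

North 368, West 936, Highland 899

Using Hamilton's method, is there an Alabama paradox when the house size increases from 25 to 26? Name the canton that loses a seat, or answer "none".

none

At 25 seats: North 4, West 11, Highland 10.
At 26 seats: North 4, West 11, Highland 11.
No canton's allocation decreased.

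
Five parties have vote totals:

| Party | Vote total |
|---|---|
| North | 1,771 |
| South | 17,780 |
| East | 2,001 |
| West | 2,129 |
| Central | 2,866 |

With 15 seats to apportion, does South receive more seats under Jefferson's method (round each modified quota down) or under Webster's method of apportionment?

Jefferson: North 1, South 11, East 1, West 1, Central 1.
Webster: North 1, South 10, East 1, West 1, Central 2.
South gets 11 under Jefferson and 10 under Webster.

Jefferson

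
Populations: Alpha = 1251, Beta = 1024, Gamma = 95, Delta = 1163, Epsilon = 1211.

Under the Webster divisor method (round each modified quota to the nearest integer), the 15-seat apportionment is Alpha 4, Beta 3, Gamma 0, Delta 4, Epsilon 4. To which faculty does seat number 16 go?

Priority for the next seat is population ÷ (current seats + 0.5).
Priorities: Alpha 278.000, Beta 292.571, Gamma 190.000, Delta 258.444, Epsilon 269.111.
Highest priority: Beta.

Beta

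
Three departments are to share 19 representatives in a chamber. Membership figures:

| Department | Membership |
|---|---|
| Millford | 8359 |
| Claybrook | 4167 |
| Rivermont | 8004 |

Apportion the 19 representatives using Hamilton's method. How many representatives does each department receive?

Millford=8; Claybrook=4; Rivermont=7

Standard divisor: 20530 ÷ 19 ≈ 1080.526.
Standard quotas: Millford 7.7360, Claybrook 3.8565, Rivermont 7.4075.
Lower quotas: Millford 7, Claybrook 3, Rivermont 7 (sum 17, leaving 2 seats).
Remainders in descending order: Claybrook 0.8565, Millford 0.7360, Rivermont 0.4075.
Largest remainders: Claybrook, Millford receive the extra seats.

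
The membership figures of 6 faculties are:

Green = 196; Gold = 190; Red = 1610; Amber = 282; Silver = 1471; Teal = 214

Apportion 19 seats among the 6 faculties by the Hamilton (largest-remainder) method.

Total 3963; standard divisor 3963/19 ≈ 208.579.
Standard quotas: Green 0.940, Gold 0.911, Red 7.719, Amber 1.352, Silver 7.052, Teal 1.026.
Lower quotas: Green 0, Gold 0, Red 7, Amber 1, Silver 7, Teal 1 (sum 16, leaving 3 seats).
Remainders in descending order: Green 0.940, Gold 0.911, Red 0.719, Amber 0.352, Silver 0.052, Teal 0.026.
Largest remainders: Green, Gold, Red receive the extra seats.

Green: 1; Gold: 1; Red: 8; Amber: 1; Silver: 7; Teal: 1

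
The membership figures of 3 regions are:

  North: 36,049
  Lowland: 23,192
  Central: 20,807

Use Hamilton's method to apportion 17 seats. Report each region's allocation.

The standard divisor is 80048/17 ≈ 4708.706.
Standard quotas: North 7.6558, Lowland 4.9253, Central 4.4188.
Lower quotas: North 7, Lowland 4, Central 4 (sum 15, leaving 2 seats).
Remainders in descending order: Lowland 0.9253, North 0.6558, Central 0.4188.
Largest remainders: Lowland, North receive the extra seats.

North: 8, Lowland: 5, Central: 4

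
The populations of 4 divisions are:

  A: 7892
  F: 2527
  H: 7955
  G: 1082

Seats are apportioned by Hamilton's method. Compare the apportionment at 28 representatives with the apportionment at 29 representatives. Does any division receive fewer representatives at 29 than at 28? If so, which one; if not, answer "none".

At 28 seats: A 11, F 4, H 11, G 2.
At 29 seats: A 12, F 4, H 12, G 1.
G drops from 2 to 1.

G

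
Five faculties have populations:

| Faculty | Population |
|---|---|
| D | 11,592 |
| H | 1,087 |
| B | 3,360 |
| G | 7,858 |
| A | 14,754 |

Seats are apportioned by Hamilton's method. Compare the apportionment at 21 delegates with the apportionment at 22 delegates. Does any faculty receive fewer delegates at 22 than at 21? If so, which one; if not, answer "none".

At 21 seats: D 6, H 1, B 2, G 4, A 8.
At 22 seats: D 7, H 1, B 2, G 4, A 8.
No faculty's allocation decreased.

none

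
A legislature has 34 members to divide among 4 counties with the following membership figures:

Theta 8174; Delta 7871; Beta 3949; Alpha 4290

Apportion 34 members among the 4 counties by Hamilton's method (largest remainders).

Theta 11, Delta 11, Beta 6, Alpha 6

Total 24284; standard divisor 24284/34 ≈ 714.235.
Standard quotas: Theta 11.4444, Delta 11.0202, Beta 5.5290, Alpha 6.0064.
Lower quotas: Theta 11, Delta 11, Beta 5, Alpha 6 (sum 33, leaving 1 seat).
Remainders in descending order: Beta 0.5290, Theta 0.4444, Delta 0.0202, Alpha 0.0064.
Largest remainder: Beta receives the extra seat.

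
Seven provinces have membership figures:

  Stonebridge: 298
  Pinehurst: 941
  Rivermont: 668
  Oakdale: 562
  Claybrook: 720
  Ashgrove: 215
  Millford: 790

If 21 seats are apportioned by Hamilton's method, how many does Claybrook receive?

Standard divisor: 4194 ÷ 21 ≈ 199.714.
Standard quotas: Stonebridge 1.492, Pinehurst 4.712, Rivermont 3.345, Oakdale 2.814, Claybrook 3.605, Ashgrove 1.077, Millford 3.956.
Lower quotas: Stonebridge 1, Pinehurst 4, Rivermont 3, Oakdale 2, Claybrook 3, Ashgrove 1, Millford 3 (sum 17, leaving 4 seats).
Remainders in descending order: Millford 0.956, Oakdale 0.814, Pinehurst 0.712, Claybrook 0.605, Stonebridge 0.492, Rivermont 0.345, Ashgrove 0.077.
The surplus seats go to Millford, Oakdale, Pinehurst, Claybrook.
Claybrook receives 4.

4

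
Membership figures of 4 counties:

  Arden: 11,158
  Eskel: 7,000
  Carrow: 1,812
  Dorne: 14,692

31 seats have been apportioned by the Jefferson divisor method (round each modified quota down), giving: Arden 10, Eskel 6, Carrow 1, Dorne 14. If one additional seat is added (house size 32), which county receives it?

Priority for the next seat is population ÷ (current seats + 1).
Priorities: Arden 1014.364, Eskel 1000.000, Carrow 906.000, Dorne 979.467.
Highest priority: Arden.

Arden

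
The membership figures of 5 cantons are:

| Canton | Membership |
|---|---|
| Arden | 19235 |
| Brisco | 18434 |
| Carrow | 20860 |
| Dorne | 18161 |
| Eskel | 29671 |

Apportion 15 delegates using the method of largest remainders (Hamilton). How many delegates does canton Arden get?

Standard divisor: 106361 ÷ 15 ≈ 7090.733.
Standard quotas: Arden 2.7127, Brisco 2.5997, Carrow 2.9419, Dorne 2.5612, Eskel 4.1845.
Lower quotas: Arden 2, Brisco 2, Carrow 2, Dorne 2, Eskel 4 (sum 12, leaving 3 seats).
Remainders in descending order: Carrow 0.9419, Arden 0.7127, Brisco 0.5997, Dorne 0.5612, Eskel 0.1845.
Largest remainders: Carrow, Arden, Brisco receive the extra seats.
Arden receives 3.

3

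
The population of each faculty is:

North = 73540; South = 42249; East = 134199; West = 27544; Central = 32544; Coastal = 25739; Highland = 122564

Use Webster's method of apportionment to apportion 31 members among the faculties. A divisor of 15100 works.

With modified divisor 15100: modified quotas North 4.870, South 2.798, East 8.887, West 1.824, Central 2.155, Coastal 1.705, Highland 8.117.
Rounding to the nearest integer: North 5, South 3, East 9, West 2, Central 2, Coastal 2, Highland 8 (total 31).

North 5, South 3, East 9, West 2, Central 2, Coastal 2, Highland 8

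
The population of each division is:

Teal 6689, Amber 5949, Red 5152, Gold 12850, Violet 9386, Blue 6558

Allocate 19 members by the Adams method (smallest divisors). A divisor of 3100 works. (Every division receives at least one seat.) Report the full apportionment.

With modified divisor 3100: modified quotas Teal 2.158, Amber 1.919, Red 1.662, Gold 4.145, Violet 3.028, Blue 2.115.
Rounding up: Teal 3, Amber 2, Red 2, Gold 5, Violet 4, Blue 3 (total 19).

Teal 3; Amber 2; Red 2; Gold 5; Violet 4; Blue 3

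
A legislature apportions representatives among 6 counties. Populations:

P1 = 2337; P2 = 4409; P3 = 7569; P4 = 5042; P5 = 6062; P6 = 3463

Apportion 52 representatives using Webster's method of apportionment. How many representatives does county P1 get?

Standard divisor 28882/52 ≈ 555.423; standard quotas: P1 4.208, P2 7.938, P3 13.627, P4 9.078, P5 10.914, P6 6.235.
Rounding to the nearest integer gives P1 4, P2 8, P3 14, P4 9, P5 11, P6 6 — total 52, matching the house size, so no adjustment is needed.
P1 receives 4.

4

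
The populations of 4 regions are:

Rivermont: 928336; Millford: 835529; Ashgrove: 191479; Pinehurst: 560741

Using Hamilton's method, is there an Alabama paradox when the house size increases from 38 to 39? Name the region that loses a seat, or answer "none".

none

At 38 seats: Rivermont 14, Millford 13, Ashgrove 3, Pinehurst 8.
At 39 seats: Rivermont 14, Millford 13, Ashgrove 3, Pinehurst 9.
No region's allocation decreased.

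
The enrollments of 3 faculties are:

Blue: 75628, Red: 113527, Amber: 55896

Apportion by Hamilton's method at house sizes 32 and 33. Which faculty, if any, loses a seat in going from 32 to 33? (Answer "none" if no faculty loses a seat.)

none

At 32 seats: Blue 10, Red 15, Amber 7.
At 33 seats: Blue 10, Red 15, Amber 8.
No faculty's allocation decreased.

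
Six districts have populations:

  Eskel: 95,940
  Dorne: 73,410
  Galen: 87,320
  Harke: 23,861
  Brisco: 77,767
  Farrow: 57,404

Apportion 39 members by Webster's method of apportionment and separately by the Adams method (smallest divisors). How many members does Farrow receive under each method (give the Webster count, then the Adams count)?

Webster: Eskel 9, Dorne 7, Galen 8, Harke 2, Brisco 7, Farrow 6.
Adams: Eskel 9, Dorne 7, Galen 8, Harke 3, Brisco 7, Farrow 5.
Farrow gets 6 under Webster and 5 under Adams.

6 and 5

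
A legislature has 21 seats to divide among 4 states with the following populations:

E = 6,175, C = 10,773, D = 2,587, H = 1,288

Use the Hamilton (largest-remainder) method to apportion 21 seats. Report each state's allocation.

The standard divisor is 20823/21 ≈ 991.571.
Standard quotas: E 6.2275, C 10.8646, D 2.6090, H 1.2989.
Lower quotas: E 6, C 10, D 2, H 1 (sum 19, leaving 2 seats).
Remainders in descending order: C 0.8646, D 0.6090, H 0.2989, E 0.2275.
Largest remainders: C, D receive the extra seats.

E 6, C 11, D 3, H 1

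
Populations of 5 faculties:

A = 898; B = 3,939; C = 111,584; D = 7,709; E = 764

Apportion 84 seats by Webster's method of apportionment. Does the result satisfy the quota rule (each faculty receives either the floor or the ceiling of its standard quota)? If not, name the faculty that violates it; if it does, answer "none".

C

Standard quotas: A 0.604, B 2.649, C 75.048, D 5.185, E 0.514.
Webster allocation: A 1, B 3, C 74, D 5, E 1.
C has quota 75.048 (lower 75, upper 76) but receives 74 — outside the quota interval.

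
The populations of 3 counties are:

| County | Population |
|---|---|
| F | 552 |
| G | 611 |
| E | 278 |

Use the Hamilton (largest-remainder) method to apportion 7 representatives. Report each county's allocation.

Total 1441; standard divisor 1441/7 ≈ 205.857.
Standard quotas: F 2.681, G 2.968, E 1.350.
Lower quotas: F 2, G 2, E 1 (sum 5, leaving 2 seats).
Remainders in descending order: G 0.968, F 0.681, E 0.350.
Largest remainders: G, F receive the extra seats.

F 3, G 3, E 1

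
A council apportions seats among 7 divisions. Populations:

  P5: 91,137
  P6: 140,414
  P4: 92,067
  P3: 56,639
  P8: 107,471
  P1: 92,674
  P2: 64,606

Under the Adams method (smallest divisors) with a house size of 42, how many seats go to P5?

Standard divisor 645008/42 ≈ 15357.333; standard quotas: P5 5.934, P6 9.143, P4 5.995, P3 3.688, P8 6.998, P1 6.035, P2 4.207.
Rounding up gives 6, 10, 6, 4, 7, 7, 5 = 45 seats, so the divisor must be adjusted.
With modified divisor 16900: modified quotas P5 5.393, P6 8.309, P4 5.448, P3 3.351, P8 6.359, P1 5.484, P2 3.823.
Rounding up: P5 6, P6 9, P4 6, P3 4, P8 7, P1 6, P2 4 (total 42).
P5 receives 6.

6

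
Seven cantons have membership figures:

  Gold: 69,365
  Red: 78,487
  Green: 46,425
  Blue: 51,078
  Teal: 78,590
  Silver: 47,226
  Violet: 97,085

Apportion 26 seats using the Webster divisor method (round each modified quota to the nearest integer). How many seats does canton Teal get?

4

Standard divisor 468256/26 ≈ 18009.846; standard quotas: Gold 3.852, Red 4.358, Green 2.578, Blue 2.836, Teal 4.364, Silver 2.622, Violet 5.391.
Rounding to the nearest integer gives Gold 4, Red 4, Green 3, Blue 3, Teal 4, Silver 3, Violet 5 — total 26, matching the house size, so no adjustment is needed.
Teal receives 4.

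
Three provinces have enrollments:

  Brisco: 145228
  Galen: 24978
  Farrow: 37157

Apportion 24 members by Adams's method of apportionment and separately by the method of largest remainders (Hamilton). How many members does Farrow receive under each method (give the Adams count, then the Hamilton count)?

5 and 4

Adams: Brisco 16, Galen 3, Farrow 5.
Hamilton: Brisco 17, Galen 3, Farrow 4.
Farrow gets 5 under Adams and 4 under Hamilton.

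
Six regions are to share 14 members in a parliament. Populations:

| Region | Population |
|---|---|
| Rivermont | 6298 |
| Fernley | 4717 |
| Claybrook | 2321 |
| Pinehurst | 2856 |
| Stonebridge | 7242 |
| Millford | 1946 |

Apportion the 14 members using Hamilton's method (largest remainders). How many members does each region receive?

Rivermont 3, Fernley 3, Claybrook 1, Pinehurst 2, Stonebridge 4, Millford 1

Standard divisor: 25380 ÷ 14 ≈ 1812.857.
Standard quotas: Rivermont 3.4741, Fernley 2.6020, Claybrook 1.2803, Pinehurst 1.5754, Stonebridge 3.9948, Millford 1.0734.
Lower quotas: Rivermont 3, Fernley 2, Claybrook 1, Pinehurst 1, Stonebridge 3, Millford 1 (sum 11, leaving 3 seats).
Remainders in descending order: Stonebridge 0.9948, Fernley 0.6020, Pinehurst 0.5754, Rivermont 0.4741, Claybrook 0.2803, Millford 0.0734.
The surplus seats go to Stonebridge, Fernley, Pinehurst.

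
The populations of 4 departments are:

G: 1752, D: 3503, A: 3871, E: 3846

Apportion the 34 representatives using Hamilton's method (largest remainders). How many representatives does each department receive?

G: 5, D: 9, A: 10, E: 10

The standard divisor is 12972/34 ≈ 381.529.
Standard quotas: G 4.592, D 9.181, A 10.146, E 10.080.
Lower quotas: G 4, D 9, A 10, E 10 (sum 33, leaving 1 seat).
Remainders in descending order: G 0.592, D 0.181, A 0.146, E 0.080.
The surplus seat goes to G.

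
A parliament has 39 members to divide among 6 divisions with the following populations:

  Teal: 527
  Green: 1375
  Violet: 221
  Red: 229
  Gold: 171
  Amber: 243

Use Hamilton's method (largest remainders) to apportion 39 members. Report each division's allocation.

Teal 8; Green 19; Violet 3; Red 3; Gold 2; Amber 4

The standard divisor is 2766/39 ≈ 70.923.
Standard quotas: Teal 7.431, Green 19.387, Violet 3.116, Red 3.229, Gold 2.411, Amber 3.426.
Lower quotas: Teal 7, Green 19, Violet 3, Red 3, Gold 2, Amber 3 (sum 37, leaving 2 seats).
Remainders in descending order: Teal 0.431, Amber 0.426, Gold 0.411, Green 0.387, Red 0.229, Violet 0.116.
Largest remainders: Teal, Amber receive the extra seats.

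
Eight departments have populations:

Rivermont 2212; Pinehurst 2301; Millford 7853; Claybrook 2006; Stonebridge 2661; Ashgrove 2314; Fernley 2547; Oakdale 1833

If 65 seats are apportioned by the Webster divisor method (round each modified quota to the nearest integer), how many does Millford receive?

22

Standard divisor 23727/65 ≈ 365.031; standard quotas: Rivermont 6.060, Pinehurst 6.304, Millford 21.513, Claybrook 5.495, Stonebridge 7.290, Ashgrove 6.339, Fernley 6.977, Oakdale 5.021.
Rounding to the nearest integer gives 6, 6, 22, 5, 7, 6, 7, 5 = 64 seats, so the divisor must be adjusted.
With modified divisor 360: modified quotas Rivermont 6.144, Pinehurst 6.392, Millford 21.814, Claybrook 5.572, Stonebridge 7.392, Ashgrove 6.428, Fernley 7.075, Oakdale 5.092.
Rounding to the nearest integer: Rivermont 6, Pinehurst 6, Millford 22, Claybrook 6, Stonebridge 7, Ashgrove 6, Fernley 7, Oakdale 5 (total 65).
Millford receives 22.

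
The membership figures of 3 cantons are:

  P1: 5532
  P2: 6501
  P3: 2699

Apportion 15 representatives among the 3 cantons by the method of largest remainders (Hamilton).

P1=6, P2=6, P3=3

Standard divisor: 14732 ÷ 15 ≈ 982.133.
Standard quotas: P1 5.6326, P2 6.6193, P3 2.7481.
Lower quotas: P1 5, P2 6, P3 2 (sum 13, leaving 2 seats).
Remainders in descending order: P3 0.7481, P1 0.6326, P2 0.6193.
The surplus seats go to P3, P1.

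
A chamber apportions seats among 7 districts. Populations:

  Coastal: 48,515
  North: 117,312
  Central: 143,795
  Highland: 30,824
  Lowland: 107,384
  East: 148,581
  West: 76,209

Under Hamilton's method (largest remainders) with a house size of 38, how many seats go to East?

Standard divisor: 672620 ÷ 38 ≈ 17700.526.
Standard quotas: Coastal 2.7409, North 6.6276, Central 8.1238, Highland 1.7414, Lowland 6.0667, East 8.3942, West 4.3055.
Lower quotas: Coastal 2, North 6, Central 8, Highland 1, Lowland 6, East 8, West 4 (sum 35, leaving 3 seats).
Remainders in descending order: Highland 0.7414, Coastal 0.7409, North 0.6276, East 0.3942, West 0.3055, Central 0.1238, Lowland 0.0667.
The surplus seats go to Highland, Coastal, North.
East receives 8.

8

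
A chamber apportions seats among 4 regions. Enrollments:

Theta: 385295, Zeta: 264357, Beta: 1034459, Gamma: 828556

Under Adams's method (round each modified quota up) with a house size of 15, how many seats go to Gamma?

Standard divisor 2512667/15 ≈ 167511.133; standard quotas: Theta 2.300, Zeta 1.578, Beta 6.175, Gamma 4.946.
Rounding up gives 3, 2, 7, 5 = 17 seats, so the divisor must be adjusted.
With modified divisor 199800: modified quotas Theta 1.928, Zeta 1.323, Beta 5.177, Gamma 4.147.
Rounding up: Theta 2, Zeta 2, Beta 6, Gamma 5 (total 15).
Gamma receives 5.

5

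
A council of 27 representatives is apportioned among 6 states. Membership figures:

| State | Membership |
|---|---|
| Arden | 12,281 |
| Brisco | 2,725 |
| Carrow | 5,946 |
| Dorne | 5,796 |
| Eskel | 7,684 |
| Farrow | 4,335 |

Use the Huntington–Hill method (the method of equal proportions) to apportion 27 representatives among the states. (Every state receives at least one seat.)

With divisor 1425: modified quotas Arden 8.618, Brisco 1.912, Carrow 4.173, Dorne 4.067, Eskel 5.392, Farrow 3.042.
Geometric-mean thresholds: Arden √(8·9)=8.485, Brisco √(1·2)=1.414, Carrow √(4·5)=4.472, Dorne √(4·5)=4.472, Eskel √(5·6)=5.477, Farrow √(3·4)=3.464.
Each quota rounded against its threshold gives Arden 9, Brisco 2, Carrow 4, Dorne 4, Eskel 5, Farrow 3 (total 27).

Arden 9; Brisco 2; Carrow 4; Dorne 4; Eskel 5; Farrow 3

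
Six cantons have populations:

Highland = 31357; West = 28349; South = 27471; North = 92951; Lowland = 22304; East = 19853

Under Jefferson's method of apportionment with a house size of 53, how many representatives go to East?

Standard divisor 222285/53 ≈ 4194.057; standard quotas: Highland 7.477, West 6.759, South 6.550, North 22.163, Lowland 5.318, East 4.734.
Rounding down gives 7, 6, 6, 22, 5, 4 = 50 seats, so the divisor must be adjusted.
With modified divisor 3950: modified quotas Highland 7.938, West 7.177, South 6.955, North 23.532, Lowland 5.647, East 5.026.
Rounding down: Highland 7, West 7, South 6, North 23, Lowland 5, East 5 (total 53).
East receives 5.

5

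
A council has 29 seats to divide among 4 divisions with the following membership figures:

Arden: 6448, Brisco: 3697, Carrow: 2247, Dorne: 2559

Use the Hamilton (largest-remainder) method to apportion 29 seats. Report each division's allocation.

Total 14951; standard divisor 14951/29 ≈ 515.552.
Standard quotas: Arden 12.5070, Brisco 7.1710, Carrow 4.3584, Dorne 4.9636.
Lower quotas: Arden 12, Brisco 7, Carrow 4, Dorne 4 (sum 27, leaving 2 seats).
Remainders in descending order: Dorne 0.9636, Arden 0.5070, Carrow 0.3584, Brisco 0.1710.
The surplus seats go to Dorne, Arden.

Arden: 13; Brisco: 7; Carrow: 4; Dorne: 5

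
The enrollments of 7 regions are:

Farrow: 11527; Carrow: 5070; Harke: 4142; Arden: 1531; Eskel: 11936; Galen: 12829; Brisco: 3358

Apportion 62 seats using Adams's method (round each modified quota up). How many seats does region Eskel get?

15

Standard divisor 50393/62 ≈ 812.79; standard quotas: Farrow 14.182, Carrow 6.238, Harke 5.096, Arden 1.884, Eskel 14.685, Galen 15.784, Brisco 4.131.
Rounding up gives 15, 7, 6, 2, 15, 16, 5 = 66 seats, so the divisor must be adjusted.
With modified divisor 850: modified quotas Farrow 13.561, Carrow 5.965, Harke 4.873, Arden 1.801, Eskel 14.042, Galen 15.093, Brisco 3.951.
Rounding up: Farrow 14, Carrow 6, Harke 5, Arden 2, Eskel 15, Galen 16, Brisco 4 (total 62).
Eskel receives 15.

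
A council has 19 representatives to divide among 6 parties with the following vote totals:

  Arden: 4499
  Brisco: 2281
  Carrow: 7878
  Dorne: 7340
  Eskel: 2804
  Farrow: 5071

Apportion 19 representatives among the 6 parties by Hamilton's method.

Total 29873; standard divisor 29873/19 ≈ 1572.263.
Standard quotas: Arden 2.8615, Brisco 1.4508, Carrow 5.0106, Dorne 4.6684, Eskel 1.7834, Farrow 3.2253.
Lower quotas: Arden 2, Brisco 1, Carrow 5, Dorne 4, Eskel 1, Farrow 3 (sum 16, leaving 3 seats).
Remainders in descending order: Arden 0.8615, Eskel 0.7834, Dorne 0.6684, Brisco 0.4508, Farrow 0.2253, Carrow 0.0106.
The surplus seats go to Arden, Eskel, Dorne.

Arden 3, Brisco 1, Carrow 5, Dorne 5, Eskel 2, Farrow 3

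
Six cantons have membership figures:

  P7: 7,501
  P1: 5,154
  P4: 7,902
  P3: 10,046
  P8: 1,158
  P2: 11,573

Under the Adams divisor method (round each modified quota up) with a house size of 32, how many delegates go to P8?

1

Standard divisor 43334/32 ≈ 1354.188; standard quotas: P7 5.539, P1 3.806, P4 5.835, P3 7.418, P8 0.855, P2 8.546.
Rounding up gives 6, 4, 6, 8, 1, 9 = 34 seats, so the divisor must be adjusted.
With modified divisor 1470: modified quotas P7 5.103, P1 3.506, P4 5.376, P3 6.834, P8 0.788, P2 7.873.
Rounding up: P7 6, P1 4, P4 6, P3 7, P8 1, P2 8 (total 32).
P8 receives 1.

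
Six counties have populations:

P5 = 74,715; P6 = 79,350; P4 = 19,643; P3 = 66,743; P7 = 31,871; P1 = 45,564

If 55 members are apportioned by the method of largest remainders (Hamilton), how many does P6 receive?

Standard divisor: 317886 ÷ 55 ≈ 5779.745.
Standard quotas: P5 12.9270, P6 13.7290, P4 3.3986, P3 11.5477, P7 5.5143, P1 7.8834.
Lower quotas: P5 12, P6 13, P4 3, P3 11, P7 5, P1 7 (sum 51, leaving 4 seats).
Remainders in descending order: P5 0.9270, P1 0.8834, P6 0.7290, P3 0.5477, P7 0.5143, P4 0.3986.
The surplus seats go to P5, P1, P6, P3.
P6 receives 14.

14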